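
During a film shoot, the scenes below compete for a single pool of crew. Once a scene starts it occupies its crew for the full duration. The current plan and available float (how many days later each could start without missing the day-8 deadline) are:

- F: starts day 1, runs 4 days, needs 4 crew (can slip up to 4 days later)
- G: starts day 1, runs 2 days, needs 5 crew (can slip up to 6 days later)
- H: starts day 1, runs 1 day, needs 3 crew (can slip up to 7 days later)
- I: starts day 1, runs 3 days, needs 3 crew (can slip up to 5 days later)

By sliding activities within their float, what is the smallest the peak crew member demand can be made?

7

Early-start (F@1, G@1, H@1, I@1) gives peak 15: d1:15  d2:12  d3:7  d4:4  d5:0  d6:0  d7:0  d8:0.
Shift G→5, I→2.
Schedule F@1, G@5, H@1, I@2: d1:7  d2:7  d3:7  d4:7  d5:5  d6:5  d7:0  d8:0 — peak 7.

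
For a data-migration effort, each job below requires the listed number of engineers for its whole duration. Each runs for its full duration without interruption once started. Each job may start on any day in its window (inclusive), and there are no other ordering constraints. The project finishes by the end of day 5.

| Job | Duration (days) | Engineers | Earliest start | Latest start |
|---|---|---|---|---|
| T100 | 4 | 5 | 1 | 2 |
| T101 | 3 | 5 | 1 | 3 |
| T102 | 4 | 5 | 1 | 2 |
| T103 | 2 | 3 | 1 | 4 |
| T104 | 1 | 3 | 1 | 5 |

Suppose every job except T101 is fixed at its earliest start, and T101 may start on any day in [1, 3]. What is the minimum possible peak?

16

T101@1: d1:21  d2:18  d3:15  d4:10  d5:0 → peak 21
T101@2: d1:16  d2:18  d3:15  d4:15  d5:0 → peak 18
T101@3: d1:16  d2:13  d3:15  d4:15  d5:5 → peak 16
Best is T101@3, peak 16.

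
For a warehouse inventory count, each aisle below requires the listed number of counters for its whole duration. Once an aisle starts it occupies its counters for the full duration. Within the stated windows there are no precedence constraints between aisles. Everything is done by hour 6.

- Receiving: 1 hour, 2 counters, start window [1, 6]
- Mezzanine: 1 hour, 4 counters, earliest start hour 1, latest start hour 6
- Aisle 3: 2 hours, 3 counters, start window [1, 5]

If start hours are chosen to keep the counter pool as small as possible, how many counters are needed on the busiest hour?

Early-start (Receiving@1, Mezzanine@1, Aisle 3@1) gives peak 9: h1:9  h2:3  h3:0  h4:0  h5:0  h6:0.
Shift Mezzanine→2, Aisle 3→3.
Schedule Receiving@1, Mezzanine@2, Aisle 3@3: h1:2  h2:4  h3:3  h4:3  h5:0  h6:0 — peak 4.

4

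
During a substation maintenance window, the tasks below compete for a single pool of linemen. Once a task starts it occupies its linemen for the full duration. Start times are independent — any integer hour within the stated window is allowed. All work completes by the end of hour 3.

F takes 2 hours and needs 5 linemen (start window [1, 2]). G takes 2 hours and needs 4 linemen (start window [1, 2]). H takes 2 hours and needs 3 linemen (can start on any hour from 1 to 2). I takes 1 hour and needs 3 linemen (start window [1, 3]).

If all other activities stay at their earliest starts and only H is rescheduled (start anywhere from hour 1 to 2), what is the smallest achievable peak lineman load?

12

H@1: h1:15  h2:12  h3:0 → peak 15
H@2: h1:12  h2:12  h3:3 → peak 12
Best is H@2, peak 12.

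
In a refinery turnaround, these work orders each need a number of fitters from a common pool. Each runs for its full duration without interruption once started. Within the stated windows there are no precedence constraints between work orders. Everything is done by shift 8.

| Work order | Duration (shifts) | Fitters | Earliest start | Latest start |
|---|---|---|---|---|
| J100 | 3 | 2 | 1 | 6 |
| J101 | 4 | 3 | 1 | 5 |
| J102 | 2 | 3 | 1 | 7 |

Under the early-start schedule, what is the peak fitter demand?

8

Early-start schedule: J100@1, J101@1, J102@1.
Load per shift: shift 1: 8, shift 2: 8, shift 3: 5, shift 4: 3, shift 5: 0, shift 6: 0, shift 7: 0, shift 8: 0.
Peak is 8.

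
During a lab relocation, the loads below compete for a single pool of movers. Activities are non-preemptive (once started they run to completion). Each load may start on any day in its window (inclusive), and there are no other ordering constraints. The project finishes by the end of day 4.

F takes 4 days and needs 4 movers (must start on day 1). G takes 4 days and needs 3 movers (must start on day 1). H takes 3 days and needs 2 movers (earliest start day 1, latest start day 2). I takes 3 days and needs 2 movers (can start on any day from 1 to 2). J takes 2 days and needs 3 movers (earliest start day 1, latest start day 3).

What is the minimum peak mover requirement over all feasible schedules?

14

Schedule F@1, G@1, H@1, I@1, J@1: d1:14  d2:14  d3:11  d4:7 — peak 14.
No arrangement of the 12 feasible schedules does better.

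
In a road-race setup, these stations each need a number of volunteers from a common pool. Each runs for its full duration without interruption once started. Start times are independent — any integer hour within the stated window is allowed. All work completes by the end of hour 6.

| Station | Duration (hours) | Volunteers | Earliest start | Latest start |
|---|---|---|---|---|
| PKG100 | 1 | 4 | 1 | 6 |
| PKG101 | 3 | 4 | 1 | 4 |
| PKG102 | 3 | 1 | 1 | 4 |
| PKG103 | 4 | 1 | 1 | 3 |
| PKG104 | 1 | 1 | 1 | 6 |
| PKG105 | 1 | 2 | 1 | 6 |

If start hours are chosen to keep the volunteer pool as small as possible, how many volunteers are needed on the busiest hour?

5

Early-start (PKG100@1, PKG101@1, PKG102@1, PKG103@1, PKG104@1, PKG105@1) gives peak 13: h1:13  h2:6  h3:6  h4:1  h5:0  h6:0.
Shift PKG101→4, PKG103→2, PKG104→2, PKG105→2.
Schedule PKG100@1, PKG101@4, PKG102@1, PKG103@2, PKG104@2, PKG105@2: h1:5  h2:5  h3:2  h4:5  h5:5  h6:4 — peak 5.
Total volunteer-hours = 26 over 6 hours ⇒ peak ≥ ⌈26/6⌉ = 5, so 5 is optimal.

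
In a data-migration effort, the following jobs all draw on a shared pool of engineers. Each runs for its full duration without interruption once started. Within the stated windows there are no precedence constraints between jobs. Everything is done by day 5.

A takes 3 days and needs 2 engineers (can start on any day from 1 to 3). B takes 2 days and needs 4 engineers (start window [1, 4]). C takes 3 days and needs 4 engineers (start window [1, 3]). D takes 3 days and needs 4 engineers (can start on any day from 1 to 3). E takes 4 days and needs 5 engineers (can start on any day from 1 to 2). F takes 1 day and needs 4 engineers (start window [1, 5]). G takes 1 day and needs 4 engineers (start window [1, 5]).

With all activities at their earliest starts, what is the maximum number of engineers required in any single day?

27

Early-start schedule: A@1, B@1, C@1, D@1, E@1, F@1, G@1.
Load per day: day 1: 27, day 2: 19, day 3: 15, day 4: 5, day 5: 0.
Peak is 27.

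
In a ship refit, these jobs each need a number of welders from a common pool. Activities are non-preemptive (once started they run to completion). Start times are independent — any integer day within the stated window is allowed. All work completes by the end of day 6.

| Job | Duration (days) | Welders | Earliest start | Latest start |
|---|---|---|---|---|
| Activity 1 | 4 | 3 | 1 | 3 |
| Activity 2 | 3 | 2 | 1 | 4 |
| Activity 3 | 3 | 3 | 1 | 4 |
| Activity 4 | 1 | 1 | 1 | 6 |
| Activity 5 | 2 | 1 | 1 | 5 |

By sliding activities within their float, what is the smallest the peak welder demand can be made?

Early-start (Activity 1@1, Activity 2@1, Activity 3@1, Activity 4@1, Activity 5@1) gives peak 10: d1:10  d2:9  d3:8  d4:3  d5:0  d6:0.
Shift Activity 3→4, Activity 5→2.
Schedule Activity 1@1, Activity 2@1, Activity 3@4, Activity 4@1, Activity 5@2: d1:6  d2:6  d3:6  d4:6  d5:3  d6:3 — peak 6.

6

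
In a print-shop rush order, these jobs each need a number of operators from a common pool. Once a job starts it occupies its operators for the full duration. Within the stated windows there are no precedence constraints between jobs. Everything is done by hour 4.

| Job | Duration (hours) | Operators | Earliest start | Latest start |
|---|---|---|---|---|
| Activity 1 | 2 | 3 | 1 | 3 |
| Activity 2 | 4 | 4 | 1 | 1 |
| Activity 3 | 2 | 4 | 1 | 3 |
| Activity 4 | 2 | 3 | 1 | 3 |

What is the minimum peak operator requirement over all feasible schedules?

Early-start (Activity 1@1, Activity 2@1, Activity 3@1, Activity 4@1) gives peak 14: h1:14  h2:14  h3:4  h4:4.
Shift Activity 3→3.
Schedule Activity 1@1, Activity 2@1, Activity 3@3, Activity 4@1: h1:10  h2:10  h3:8  h4:8 — peak 10.

10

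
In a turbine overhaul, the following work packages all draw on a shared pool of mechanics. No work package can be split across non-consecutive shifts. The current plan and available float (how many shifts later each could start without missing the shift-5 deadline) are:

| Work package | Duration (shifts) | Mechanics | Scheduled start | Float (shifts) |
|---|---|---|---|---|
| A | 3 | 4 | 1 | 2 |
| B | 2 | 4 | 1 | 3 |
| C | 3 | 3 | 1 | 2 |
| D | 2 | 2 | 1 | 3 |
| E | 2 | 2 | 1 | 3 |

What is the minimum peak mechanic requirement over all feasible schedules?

8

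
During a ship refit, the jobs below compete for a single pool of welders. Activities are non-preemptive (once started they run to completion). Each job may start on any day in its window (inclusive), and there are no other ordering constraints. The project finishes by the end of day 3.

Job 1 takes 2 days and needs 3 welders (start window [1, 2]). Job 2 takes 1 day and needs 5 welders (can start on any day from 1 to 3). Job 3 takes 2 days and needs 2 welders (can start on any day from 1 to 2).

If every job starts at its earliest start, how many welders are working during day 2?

At early start, day 2 has: Job 1, Job 3.
Demand: 3 + 2 = 5.

5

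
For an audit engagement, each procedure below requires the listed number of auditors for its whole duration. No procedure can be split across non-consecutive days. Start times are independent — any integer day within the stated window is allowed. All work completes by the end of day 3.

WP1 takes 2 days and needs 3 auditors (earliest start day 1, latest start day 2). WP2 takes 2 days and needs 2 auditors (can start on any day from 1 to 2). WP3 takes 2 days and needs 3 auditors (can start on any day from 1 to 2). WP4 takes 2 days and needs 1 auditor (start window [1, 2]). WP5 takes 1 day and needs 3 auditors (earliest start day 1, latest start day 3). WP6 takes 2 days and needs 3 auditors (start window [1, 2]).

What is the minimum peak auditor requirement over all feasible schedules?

12

Early-start (WP1@1, WP2@1, WP3@1, WP4@1, WP5@1, WP6@1) gives peak 15: d1:15  d2:12  d3:0.
Shift WP6→2.
Schedule WP1@1, WP2@1, WP3@1, WP4@1, WP5@1, WP6@2: d1:12  d2:12  d3:3 — peak 12.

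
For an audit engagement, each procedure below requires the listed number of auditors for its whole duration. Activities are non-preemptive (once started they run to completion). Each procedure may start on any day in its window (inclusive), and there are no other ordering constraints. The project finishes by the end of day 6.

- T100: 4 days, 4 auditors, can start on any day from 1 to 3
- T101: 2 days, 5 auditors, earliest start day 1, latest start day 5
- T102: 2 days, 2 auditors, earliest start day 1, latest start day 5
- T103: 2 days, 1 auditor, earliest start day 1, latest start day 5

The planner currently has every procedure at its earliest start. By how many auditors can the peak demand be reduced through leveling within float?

Early-start peak: d1:12  d2:12  d3:4  d4:4  d5:0  d6:0 ⇒ 12.
Leveled (T100@1, T101@5, T102@1, T103@3): d1:6  d2:6  d3:5  d4:5  d5:5  d6:5 ⇒ 6.
Reduction 12 − 6 = 6.

6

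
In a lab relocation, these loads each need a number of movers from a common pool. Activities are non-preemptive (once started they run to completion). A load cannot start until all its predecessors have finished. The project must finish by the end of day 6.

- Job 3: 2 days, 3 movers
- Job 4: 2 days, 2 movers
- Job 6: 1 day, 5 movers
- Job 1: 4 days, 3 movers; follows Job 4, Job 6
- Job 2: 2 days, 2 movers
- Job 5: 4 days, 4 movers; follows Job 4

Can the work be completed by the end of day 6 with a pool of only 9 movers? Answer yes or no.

The minimum achievable peak is 10; 9 < 10, so no feasible schedule stays within the cap.

no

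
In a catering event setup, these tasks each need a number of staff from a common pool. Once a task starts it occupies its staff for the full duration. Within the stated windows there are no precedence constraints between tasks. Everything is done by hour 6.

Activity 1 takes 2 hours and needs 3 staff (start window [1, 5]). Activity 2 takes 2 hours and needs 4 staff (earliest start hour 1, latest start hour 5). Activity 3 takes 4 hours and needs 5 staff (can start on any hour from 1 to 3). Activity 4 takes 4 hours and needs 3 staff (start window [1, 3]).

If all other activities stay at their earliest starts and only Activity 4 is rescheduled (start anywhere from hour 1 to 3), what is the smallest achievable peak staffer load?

12

Activity 4@1: h1:15  h2:15  h3:8  h4:8  h5:0  h6:0 → peak 15
Activity 4@2: h1:12  h2:15  h3:8  h4:8  h5:3  h6:0 → peak 15
Activity 4@3: h1:12  h2:12  h3:8  h4:8  h5:3  h6:3 → peak 12
Best is Activity 4@3, peak 12.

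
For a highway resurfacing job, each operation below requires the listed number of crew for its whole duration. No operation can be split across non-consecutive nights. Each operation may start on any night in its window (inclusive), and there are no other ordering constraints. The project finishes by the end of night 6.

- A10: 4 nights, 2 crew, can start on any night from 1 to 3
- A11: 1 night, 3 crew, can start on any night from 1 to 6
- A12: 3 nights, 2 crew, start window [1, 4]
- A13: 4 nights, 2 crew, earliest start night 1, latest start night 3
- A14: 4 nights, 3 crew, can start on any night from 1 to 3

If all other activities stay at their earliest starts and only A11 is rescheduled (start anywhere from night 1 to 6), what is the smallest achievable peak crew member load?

A11@1: n1:12  n2:9  n3:9  n4:7  n5:0  n6:0 → peak 12
A11@2: n1:9  n2:12  n3:9  n4:7  n5:0  n6:0 → peak 12
A11@3: n1:9  n2:9  n3:12  n4:7  n5:0  n6:0 → peak 12
A11@4: n1:9  n2:9  n3:9  n4:10  n5:0  n6:0 → peak 10
A11@5: n1:9  n2:9  n3:9  n4:7  n5:3  n6:0 → peak 9
A11@6: n1:9  n2:9  n3:9  n4:7  n5:0  n6:3 → peak 9
Best is A11@5, peak 9.

9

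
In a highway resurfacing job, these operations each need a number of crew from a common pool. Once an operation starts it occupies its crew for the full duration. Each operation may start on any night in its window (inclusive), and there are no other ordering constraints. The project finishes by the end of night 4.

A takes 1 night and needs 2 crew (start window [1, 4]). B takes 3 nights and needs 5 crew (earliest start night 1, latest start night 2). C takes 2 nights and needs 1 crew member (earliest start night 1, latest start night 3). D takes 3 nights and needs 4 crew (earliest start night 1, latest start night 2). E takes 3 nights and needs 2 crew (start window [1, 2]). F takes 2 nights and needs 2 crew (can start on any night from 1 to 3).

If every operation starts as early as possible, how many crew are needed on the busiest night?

16

Early-start schedule: A@1, B@1, C@1, D@1, E@1, F@1.
Load per night: night 1: 16, night 2: 14, night 3: 11, night 4: 0.
Peak is 16.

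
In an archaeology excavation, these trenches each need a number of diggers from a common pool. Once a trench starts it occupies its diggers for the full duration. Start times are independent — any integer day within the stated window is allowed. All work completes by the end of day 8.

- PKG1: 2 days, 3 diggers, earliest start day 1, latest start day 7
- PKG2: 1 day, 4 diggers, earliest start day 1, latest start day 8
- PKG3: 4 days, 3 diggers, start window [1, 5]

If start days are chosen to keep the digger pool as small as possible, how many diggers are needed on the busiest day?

Early-start (PKG1@1, PKG2@1, PKG3@1) gives peak 10: d1:10  d2:6  d3:3  d4:3  d5:0  d6:0  d7:0  d8:0.
Shift PKG2→3, PKG3→4.
Schedule PKG1@1, PKG2@3, PKG3@4: d1:3  d2:3  d3:4  d4:3  d5:3  d6:3  d7:3  d8:0 — peak 4.

4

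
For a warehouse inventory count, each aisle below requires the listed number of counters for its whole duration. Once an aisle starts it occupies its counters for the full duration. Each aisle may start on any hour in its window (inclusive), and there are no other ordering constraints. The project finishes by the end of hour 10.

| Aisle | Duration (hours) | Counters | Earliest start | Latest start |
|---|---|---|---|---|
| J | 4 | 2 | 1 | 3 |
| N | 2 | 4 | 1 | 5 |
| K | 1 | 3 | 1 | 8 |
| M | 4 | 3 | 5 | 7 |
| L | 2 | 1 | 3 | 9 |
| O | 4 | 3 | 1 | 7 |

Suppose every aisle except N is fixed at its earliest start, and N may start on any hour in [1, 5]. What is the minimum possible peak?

8

N@1: h1:12  h2:9  h3:6  h4:6  h5:3  h6:3  h7:3  h8:3  h9:0  h10:0 → peak 12
N@2: h1:8  h2:9  h3:10  h4:6  h5:3  h6:3  h7:3  h8:3  h9:0  h10:0 → peak 10
N@3: h1:8  h2:5  h3:10  h4:10  h5:3  h6:3  h7:3  h8:3  h9:0  h10:0 → peak 10
N@4: h1:8  h2:5  h3:6  h4:10  h5:7  h6:3  h7:3  h8:3  h9:0  h10:0 → peak 10
N@5: h1:8  h2:5  h3:6  h4:6  h5:7  h6:7  h7:3  h8:3  h9:0  h10:0 → peak 8
Best is N@5, peak 8.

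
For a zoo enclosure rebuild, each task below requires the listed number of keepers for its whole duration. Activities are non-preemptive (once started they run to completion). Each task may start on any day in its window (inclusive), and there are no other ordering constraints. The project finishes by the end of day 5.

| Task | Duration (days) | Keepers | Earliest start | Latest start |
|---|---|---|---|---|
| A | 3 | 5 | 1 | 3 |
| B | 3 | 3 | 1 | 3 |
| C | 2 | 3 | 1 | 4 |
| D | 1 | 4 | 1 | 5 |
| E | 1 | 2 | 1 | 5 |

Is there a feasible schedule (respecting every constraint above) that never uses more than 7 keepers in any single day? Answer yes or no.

no

Total keeper-days = 36; over 5 days the average is 36/5 > 7, so some day must exceed 7.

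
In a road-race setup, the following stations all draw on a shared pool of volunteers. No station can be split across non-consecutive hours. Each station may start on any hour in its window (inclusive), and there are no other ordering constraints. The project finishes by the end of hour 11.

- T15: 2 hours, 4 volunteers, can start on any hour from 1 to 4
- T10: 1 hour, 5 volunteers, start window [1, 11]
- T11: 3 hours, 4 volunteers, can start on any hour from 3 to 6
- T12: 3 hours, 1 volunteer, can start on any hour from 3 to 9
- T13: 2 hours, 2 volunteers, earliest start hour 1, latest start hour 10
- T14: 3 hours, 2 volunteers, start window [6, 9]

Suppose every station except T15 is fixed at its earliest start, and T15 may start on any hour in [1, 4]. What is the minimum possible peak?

9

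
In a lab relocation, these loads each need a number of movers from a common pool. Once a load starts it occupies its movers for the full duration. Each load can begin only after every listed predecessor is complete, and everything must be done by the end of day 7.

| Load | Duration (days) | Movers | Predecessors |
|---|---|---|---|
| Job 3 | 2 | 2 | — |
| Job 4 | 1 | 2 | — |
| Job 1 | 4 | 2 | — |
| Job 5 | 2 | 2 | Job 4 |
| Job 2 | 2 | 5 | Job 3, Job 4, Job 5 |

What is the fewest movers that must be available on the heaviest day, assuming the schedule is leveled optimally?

Early-start (Job 3@1, Job 4@1, Job 1@1, Job 5@2, Job 2@4) gives peak 7: d1:6  d2:6  d3:4  d4:7  d5:5  d6:0  d7:0.
Shift Job 1→2, Job 5→3, Job 2→6.
Schedule Job 3@1, Job 4@1, Job 1@2, Job 5@3, Job 2@6: d1:4  d2:4  d3:4  d4:4  d5:2  d6:5  d7:5 — peak 5.

5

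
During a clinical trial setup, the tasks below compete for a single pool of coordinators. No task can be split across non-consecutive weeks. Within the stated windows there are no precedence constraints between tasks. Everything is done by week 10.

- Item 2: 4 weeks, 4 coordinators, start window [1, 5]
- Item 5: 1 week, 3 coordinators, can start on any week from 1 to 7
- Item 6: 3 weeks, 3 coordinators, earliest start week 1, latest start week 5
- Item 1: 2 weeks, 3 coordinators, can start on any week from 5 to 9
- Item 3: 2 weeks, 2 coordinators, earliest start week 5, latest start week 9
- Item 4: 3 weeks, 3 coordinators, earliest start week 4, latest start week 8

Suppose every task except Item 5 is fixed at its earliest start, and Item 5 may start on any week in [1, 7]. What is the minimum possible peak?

Item 5@1: w1:10  w2:7  w3:7  w4:7  w5:8  w6:8  w7:0  w8:0  w9:0  w10:0 → peak 10
Item 5@2: w1:7  w2:10  w3:7  w4:7  w5:8  w6:8  w7:0  w8:0  w9:0  w10:0 → peak 10
Item 5@3: w1:7  w2:7  w3:10  w4:7  w5:8  w6:8  w7:0  w8:0  w9:0  w10:0 → peak 10
Item 5@4: w1:7  w2:7  w3:7  w4:10  w5:8  w6:8  w7:0  w8:0  w9:0  w10:0 → peak 10
Item 5@5: w1:7  w2:7  w3:7  w4:7  w5:11  w6:8  w7:0  w8:0  w9:0  w10:0 → peak 11
Item 5@6: w1:7  w2:7  w3:7  w4:7  w5:8  w6:11  w7:0  w8:0  w9:0  w10:0 → peak 11
Item 5@7: w1:7  w2:7  w3:7  w4:7  w5:8  w6:8  w7:3  w8:0  w9:0  w10:0 → peak 8
Best is Item 5@7, peak 8.

8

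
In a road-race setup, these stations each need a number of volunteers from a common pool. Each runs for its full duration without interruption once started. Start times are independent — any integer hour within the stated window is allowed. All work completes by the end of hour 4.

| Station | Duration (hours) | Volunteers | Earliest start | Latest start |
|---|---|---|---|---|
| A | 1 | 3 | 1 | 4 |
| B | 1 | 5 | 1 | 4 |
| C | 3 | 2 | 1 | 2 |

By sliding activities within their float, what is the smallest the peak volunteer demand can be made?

Early-start (A@1, B@1, C@1) gives peak 10: h1:10  h2:2  h3:2  h4:0.
Shift B→4.
Schedule A@1, B@4, C@1: h1:5  h2:2  h3:2  h4:5 — peak 5.

5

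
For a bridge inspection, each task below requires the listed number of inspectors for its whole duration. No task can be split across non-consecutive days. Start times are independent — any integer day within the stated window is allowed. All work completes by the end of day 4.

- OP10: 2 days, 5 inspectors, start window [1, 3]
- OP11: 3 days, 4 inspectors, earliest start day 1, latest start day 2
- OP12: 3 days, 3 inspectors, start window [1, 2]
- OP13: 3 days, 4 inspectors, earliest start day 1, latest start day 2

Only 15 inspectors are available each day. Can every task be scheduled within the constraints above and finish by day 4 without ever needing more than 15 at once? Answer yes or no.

The minimum achievable peak is 16; 15 < 16, so no feasible schedule stays within the cap.

no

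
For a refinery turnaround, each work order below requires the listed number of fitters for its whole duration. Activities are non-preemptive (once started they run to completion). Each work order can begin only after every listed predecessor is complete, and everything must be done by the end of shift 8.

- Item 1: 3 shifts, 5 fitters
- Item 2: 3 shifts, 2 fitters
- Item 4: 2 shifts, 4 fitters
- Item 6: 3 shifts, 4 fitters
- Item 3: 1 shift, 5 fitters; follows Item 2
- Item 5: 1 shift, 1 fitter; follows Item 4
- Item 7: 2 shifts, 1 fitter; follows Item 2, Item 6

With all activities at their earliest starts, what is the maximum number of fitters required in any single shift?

Early-start schedule: Item 1@1, Item 2@1, Item 4@1, Item 6@1, Item 3@4, Item 5@3, Item 7@4.
Load per shift: shift 1: 15, shift 2: 15, shift 3: 12, shift 4: 6, shift 5: 1, shift 6: 0, shift 7: 0, shift 8: 0.
Peak is 15.

15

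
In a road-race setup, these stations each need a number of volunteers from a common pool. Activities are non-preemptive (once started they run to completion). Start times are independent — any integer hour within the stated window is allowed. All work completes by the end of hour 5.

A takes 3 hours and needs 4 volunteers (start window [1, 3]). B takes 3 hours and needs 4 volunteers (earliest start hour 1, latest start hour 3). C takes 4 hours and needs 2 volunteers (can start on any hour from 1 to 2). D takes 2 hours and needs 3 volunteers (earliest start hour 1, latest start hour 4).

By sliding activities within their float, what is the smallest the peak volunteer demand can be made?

10

Early-start (A@1, B@1, C@1, D@1) gives peak 13: h1:13  h2:13  h3:10  h4:2  h5:0.
Shift D→4.
Schedule A@1, B@1, C@1, D@4: h1:10  h2:10  h3:10  h4:5  h5:3 — peak 10.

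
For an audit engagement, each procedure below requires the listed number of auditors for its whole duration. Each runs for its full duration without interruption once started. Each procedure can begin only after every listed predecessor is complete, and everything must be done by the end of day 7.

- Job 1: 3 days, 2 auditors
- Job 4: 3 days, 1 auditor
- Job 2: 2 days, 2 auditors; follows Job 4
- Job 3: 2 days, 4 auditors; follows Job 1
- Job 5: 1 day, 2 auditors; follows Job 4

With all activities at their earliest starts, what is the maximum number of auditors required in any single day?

8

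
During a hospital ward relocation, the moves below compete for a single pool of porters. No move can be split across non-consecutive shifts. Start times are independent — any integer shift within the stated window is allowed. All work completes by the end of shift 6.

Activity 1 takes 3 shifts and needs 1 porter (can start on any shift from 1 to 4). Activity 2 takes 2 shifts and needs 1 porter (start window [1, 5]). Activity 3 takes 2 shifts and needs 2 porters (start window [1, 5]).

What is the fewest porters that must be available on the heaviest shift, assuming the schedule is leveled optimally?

Early-start (Activity 1@1, Activity 2@1, Activity 3@1) gives peak 4: s1:4  s2:4  s3:1  s4:0  s5:0  s6:0.
Shift Activity 3→4.
Schedule Activity 1@1, Activity 2@1, Activity 3@4: s1:2  s2:2  s3:1  s4:2  s5:2  s6:0 — peak 2.
Total porter-shifts = 9 over 6 shifts ⇒ peak ≥ ⌈9/6⌉ = 2, so 2 is optimal.

2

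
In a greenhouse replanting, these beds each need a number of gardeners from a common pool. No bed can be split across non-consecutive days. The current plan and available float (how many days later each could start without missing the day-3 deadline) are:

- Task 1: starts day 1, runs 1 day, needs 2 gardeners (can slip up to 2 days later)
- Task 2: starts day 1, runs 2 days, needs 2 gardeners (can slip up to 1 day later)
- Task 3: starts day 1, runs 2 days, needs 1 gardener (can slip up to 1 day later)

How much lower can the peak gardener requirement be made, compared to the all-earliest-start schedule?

Early-start peak: d1:5  d2:3  d3:0 ⇒ 5.
Leveled (Task 1@1, Task 2@2, Task 3@1): d1:3  d2:3  d3:2 ⇒ 3.
Reduction 5 − 3 = 2.

2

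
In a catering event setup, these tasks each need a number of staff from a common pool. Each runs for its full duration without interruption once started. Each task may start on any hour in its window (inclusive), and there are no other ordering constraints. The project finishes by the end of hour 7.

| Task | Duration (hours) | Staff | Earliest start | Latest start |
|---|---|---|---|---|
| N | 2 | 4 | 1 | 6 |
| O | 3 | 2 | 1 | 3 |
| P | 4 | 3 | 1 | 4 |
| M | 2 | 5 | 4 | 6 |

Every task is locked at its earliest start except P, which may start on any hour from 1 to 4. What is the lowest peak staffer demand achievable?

8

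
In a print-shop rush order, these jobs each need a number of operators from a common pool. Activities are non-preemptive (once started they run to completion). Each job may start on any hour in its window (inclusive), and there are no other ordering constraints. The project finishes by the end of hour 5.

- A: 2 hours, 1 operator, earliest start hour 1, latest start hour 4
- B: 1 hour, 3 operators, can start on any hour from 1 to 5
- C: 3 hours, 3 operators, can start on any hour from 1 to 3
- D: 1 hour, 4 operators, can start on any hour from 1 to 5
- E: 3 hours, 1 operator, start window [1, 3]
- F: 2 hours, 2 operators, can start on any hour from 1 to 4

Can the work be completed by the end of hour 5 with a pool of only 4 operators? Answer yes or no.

Total operator-hours = 25; over 5 hours the average is 25/5 > 4, so some hour must exceed 4.

no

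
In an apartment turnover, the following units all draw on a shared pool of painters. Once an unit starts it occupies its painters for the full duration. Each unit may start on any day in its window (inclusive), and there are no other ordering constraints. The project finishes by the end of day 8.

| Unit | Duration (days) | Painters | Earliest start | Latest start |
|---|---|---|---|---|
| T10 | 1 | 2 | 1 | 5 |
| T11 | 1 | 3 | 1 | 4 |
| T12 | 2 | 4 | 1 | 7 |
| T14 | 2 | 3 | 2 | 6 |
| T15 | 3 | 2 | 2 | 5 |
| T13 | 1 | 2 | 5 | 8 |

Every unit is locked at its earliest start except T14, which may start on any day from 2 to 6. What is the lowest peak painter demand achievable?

T14@2: d1:9  d2:9  d3:5  d4:2  d5:2  d6:0  d7:0  d8:0 → peak 9
T14@3: d1:9  d2:6  d3:5  d4:5  d5:2  d6:0  d7:0  d8:0 → peak 9
T14@4: d1:9  d2:6  d3:2  d4:5  d5:5  d6:0  d7:0  d8:0 → peak 9
T14@5: d1:9  d2:6  d3:2  d4:2  d5:5  d6:3  d7:0  d8:0 → peak 9
T14@6: d1:9  d2:6  d3:2  d4:2  d5:2  d6:3  d7:3  d8:0 → peak 9
Best is T14@2, peak 9.

9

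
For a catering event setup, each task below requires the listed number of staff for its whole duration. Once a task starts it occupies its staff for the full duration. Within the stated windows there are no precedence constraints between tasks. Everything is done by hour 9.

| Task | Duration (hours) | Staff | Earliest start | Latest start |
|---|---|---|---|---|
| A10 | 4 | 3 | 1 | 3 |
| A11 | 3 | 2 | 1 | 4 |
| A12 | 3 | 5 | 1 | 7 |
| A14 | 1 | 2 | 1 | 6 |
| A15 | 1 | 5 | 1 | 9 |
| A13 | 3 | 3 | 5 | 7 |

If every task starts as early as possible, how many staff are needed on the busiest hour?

17

Early-start schedule: A10@1, A11@1, A12@1, A14@1, A15@1, A13@5.
Load per hour: hour 1: 17, hour 2: 10, hour 3: 10, hour 4: 3, hour 5: 3, hour 6: 3, hour 7: 3, hour 8: 0, hour 9: 0.
Peak is 17.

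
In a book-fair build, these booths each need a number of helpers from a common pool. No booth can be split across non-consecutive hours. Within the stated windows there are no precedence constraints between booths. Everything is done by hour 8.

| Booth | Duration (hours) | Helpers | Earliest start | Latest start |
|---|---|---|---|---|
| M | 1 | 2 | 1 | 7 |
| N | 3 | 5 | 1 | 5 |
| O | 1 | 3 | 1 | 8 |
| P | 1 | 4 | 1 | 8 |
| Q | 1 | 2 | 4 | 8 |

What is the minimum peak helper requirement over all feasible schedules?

5

Early-start (M@1, N@1, O@1, P@1, Q@4) gives peak 14: h1:14  h2:5  h3:5  h4:2  h5:0  h6:0  h7:0  h8:0.
Shift N→2, P→5, Q→6.
Schedule M@1, N@2, O@1, P@5, Q@6: h1:5  h2:5  h3:5  h4:5  h5:4  h6:2  h7:0  h8:0 — peak 5.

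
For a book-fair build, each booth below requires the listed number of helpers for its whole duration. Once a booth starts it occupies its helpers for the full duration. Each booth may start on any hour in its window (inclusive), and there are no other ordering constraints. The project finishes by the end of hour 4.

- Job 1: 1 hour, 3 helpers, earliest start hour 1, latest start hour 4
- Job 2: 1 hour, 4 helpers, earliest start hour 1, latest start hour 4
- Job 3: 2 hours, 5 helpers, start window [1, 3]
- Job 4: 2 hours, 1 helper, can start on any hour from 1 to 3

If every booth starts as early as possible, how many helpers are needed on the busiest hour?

Early-start schedule: Job 1@1, Job 2@1, Job 3@1, Job 4@1.
Load per hour: hour 1: 13, hour 2: 6, hour 3: 0, hour 4: 0.
Peak is 13.

13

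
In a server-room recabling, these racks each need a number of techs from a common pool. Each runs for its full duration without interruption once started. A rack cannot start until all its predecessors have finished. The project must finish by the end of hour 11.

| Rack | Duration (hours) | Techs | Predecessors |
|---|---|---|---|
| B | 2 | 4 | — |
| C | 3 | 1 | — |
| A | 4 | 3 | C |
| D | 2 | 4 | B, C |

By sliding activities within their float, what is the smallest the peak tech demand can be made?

Early-start (B@1, C@1, A@4, D@4) gives peak 7: h1:5  h2:5  h3:1  h4:7  h5:7  h6:3  h7:3  h8:0  h9:0  h10:0  h11:0.
Shift C→3, A→6, D→10.
Schedule B@1, C@3, A@6, D@10: h1:4  h2:4  h3:1  h4:1  h5:1  h6:3  h7:3  h8:3  h9:3  h10:4  h11:4 — peak 4.

4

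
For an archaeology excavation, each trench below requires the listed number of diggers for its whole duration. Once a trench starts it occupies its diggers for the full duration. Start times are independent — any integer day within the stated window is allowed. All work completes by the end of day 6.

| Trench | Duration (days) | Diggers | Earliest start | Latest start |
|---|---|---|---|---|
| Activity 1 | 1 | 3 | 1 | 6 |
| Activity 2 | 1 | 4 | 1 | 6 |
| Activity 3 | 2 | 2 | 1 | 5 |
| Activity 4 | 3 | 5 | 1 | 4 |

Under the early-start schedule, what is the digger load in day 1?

At early start, day 1 has: Activity 1, Activity 2, Activity 3, Activity 4.
Demand: 3 + 4 + 2 + 5 = 14.

14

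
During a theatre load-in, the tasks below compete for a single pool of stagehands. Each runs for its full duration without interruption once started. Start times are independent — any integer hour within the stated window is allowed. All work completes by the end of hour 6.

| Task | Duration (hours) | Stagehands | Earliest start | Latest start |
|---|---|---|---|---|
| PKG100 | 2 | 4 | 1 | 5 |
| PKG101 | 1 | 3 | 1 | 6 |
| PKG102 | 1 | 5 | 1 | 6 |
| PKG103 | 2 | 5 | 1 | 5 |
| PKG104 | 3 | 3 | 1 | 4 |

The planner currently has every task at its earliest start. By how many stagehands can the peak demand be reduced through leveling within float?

13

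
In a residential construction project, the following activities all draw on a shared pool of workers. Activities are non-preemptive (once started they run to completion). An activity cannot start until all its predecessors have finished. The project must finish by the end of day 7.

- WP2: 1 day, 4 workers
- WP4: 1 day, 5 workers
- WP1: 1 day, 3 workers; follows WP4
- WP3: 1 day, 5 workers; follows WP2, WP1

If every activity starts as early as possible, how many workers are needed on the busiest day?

9

Early-start schedule: WP2@1, WP4@1, WP1@2, WP3@3.
Load per day: day 1: 9, day 2: 3, day 3: 5, day 4: 0, day 5: 0, day 6: 0, day 7: 0.
Peak is 9.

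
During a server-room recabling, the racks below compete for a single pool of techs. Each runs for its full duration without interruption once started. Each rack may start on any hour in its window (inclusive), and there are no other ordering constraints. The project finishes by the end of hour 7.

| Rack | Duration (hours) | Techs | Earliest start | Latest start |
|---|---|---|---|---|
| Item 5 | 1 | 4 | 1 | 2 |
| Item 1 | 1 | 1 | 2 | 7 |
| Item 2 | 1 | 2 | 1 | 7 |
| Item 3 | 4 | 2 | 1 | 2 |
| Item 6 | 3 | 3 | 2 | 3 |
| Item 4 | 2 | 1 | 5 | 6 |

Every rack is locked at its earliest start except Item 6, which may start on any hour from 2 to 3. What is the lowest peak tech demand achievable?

Item 6@2: h1:8  h2:6  h3:5  h4:5  h5:1  h6:1  h7:0 → peak 8
Item 6@3: h1:8  h2:3  h3:5  h4:5  h5:4  h6:1  h7:0 → peak 8
Best is Item 6@2, peak 8.

8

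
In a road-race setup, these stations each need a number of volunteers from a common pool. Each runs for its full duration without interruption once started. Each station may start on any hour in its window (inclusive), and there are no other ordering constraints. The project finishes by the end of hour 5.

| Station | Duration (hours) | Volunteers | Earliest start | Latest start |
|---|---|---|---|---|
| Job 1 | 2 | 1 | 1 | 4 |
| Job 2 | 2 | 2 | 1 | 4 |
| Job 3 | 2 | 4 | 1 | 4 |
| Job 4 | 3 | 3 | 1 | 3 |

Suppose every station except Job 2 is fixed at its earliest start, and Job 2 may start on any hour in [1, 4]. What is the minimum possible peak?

8

Job 2@1: h1:10  h2:10  h3:3  h4:0  h5:0 → peak 10
Job 2@2: h1:8  h2:10  h3:5  h4:0  h5:0 → peak 10
Job 2@3: h1:8  h2:8  h3:5  h4:2  h5:0 → peak 8
Job 2@4: h1:8  h2:8  h3:3  h4:2  h5:2 → peak 8
Best is Job 2@3, peak 8.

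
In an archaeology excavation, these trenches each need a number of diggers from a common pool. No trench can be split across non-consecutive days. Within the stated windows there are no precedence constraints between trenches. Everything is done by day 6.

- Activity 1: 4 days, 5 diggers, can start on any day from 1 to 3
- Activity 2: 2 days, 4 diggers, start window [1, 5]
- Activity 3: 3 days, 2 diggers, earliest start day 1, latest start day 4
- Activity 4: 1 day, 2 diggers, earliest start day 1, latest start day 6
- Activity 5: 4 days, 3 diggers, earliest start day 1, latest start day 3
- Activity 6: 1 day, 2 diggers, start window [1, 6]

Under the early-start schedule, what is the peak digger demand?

Early-start schedule: Activity 1@1, Activity 2@1, Activity 3@1, Activity 4@1, Activity 5@1, Activity 6@1.
Load per day: day 1: 18, day 2: 14, day 3: 10, day 4: 8, day 5: 0, day 6: 0.
Peak is 18.

18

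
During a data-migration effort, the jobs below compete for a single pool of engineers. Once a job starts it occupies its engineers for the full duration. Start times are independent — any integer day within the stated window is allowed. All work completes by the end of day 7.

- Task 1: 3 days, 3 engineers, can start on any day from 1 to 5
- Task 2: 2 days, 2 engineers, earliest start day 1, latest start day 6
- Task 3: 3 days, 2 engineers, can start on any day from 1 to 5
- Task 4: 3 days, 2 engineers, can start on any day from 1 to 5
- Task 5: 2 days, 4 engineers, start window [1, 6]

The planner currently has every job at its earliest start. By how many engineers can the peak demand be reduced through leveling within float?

Early-start peak: d1:13  d2:13  d3:7  d4:0  d5:0  d6:0  d7:0 ⇒ 13.
Leveled (Task 1@1, Task 2@1, Task 3@3, Task 4@4, Task 5@6): d1:5  d2:5  d3:5  d4:4  d5:4  d6:6  d7:4 ⇒ 6.
Reduction 13 − 6 = 7.

7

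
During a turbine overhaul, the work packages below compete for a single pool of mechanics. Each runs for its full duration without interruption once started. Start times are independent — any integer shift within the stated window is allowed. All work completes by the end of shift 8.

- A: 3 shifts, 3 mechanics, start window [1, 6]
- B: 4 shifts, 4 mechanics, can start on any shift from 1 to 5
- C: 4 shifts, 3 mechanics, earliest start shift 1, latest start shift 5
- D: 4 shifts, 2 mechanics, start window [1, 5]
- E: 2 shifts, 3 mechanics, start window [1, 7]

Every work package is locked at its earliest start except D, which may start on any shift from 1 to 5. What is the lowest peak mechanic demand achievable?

D@1: s1:15  s2:15  s3:12  s4:9  s5:0  s6:0  s7:0  s8:0 → peak 15
D@2: s1:13  s2:15  s3:12  s4:9  s5:2  s6:0  s7:0  s8:0 → peak 15
D@3: s1:13  s2:13  s3:12  s4:9  s5:2  s6:2  s7:0  s8:0 → peak 13
D@4: s1:13  s2:13  s3:10  s4:9  s5:2  s6:2  s7:2  s8:0 → peak 13
D@5: s1:13  s2:13  s3:10  s4:7  s5:2  s6:2  s7:2  s8:2 → peak 13
Best is D@3, peak 13.

13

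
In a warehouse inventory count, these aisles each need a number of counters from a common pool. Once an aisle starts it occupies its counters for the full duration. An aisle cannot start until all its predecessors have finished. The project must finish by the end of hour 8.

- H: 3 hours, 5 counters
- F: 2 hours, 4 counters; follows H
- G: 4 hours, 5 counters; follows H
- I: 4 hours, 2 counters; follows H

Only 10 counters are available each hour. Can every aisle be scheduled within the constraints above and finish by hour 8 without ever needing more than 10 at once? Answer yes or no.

The minimum achievable peak is 11; 10 < 11, so no feasible schedule stays within the cap.

no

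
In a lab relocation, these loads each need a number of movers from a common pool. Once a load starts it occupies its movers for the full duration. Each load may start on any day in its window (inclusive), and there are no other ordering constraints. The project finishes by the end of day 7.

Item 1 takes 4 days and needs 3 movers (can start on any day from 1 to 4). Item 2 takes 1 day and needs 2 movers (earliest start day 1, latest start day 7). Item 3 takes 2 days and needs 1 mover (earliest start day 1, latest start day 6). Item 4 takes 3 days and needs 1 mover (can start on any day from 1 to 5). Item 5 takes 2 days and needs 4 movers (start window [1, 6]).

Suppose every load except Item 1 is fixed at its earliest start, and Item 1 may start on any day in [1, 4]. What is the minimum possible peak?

8

Item 1@1: d1:11  d2:9  d3:4  d4:3  d5:0  d6:0  d7:0 → peak 11
Item 1@2: d1:8  d2:9  d3:4  d4:3  d5:3  d6:0  d7:0 → peak 9
Item 1@3: d1:8  d2:6  d3:4  d4:3  d5:3  d6:3  d7:0 → peak 8
Item 1@4: d1:8  d2:6  d3:1  d4:3  d5:3  d6:3  d7:3 → peak 8
Best is Item 1@3, peak 8.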